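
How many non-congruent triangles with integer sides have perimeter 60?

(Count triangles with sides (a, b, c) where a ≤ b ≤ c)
With a ≤ b ≤ c and a + b + c = 60, the triangle inequality a + b > c gives c < 60/2, so c ≤ 29.
Iterate a from 1 to ⌊p/3⌋ = 20; for each a, b ranges from a to ⌊(p−a)/2⌋ with c = p − a − b, keeping only c ≥ b.
Triples: (2, 29, 29), (3, 28, 29), (4, 27, 29), …
Count = 75 triangles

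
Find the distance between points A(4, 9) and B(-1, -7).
Using the distance formula: d = sqrt((x₂-x₁)² + (y₂-y₁)²)
dx = (-1) - 4 = -5
dy = (-7) - 9 = -16
d = sqrt((-5)² + (-16)²) = sqrt(25 + 256) = sqrt(281) = 16.76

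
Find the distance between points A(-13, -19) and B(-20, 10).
Using the distance formula: d = sqrt((x₂-x₁)² + (y₂-y₁)²)
dx = (-20) - (-13) = -7
dy = 10 - (-19) = 29
d = sqrt((-7)² + 29²) = sqrt(49 + 841) = sqrt(890) = 29.83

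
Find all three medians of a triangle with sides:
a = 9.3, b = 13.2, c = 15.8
Using m_x = ½√(2y² + 2z² - x²):
m_a = ½√(2·13.2² + 2·15.8² - 9.3²) = ½√761.27 = 13.8
m_b = ½√(2·9.3² + 2·15.8² - 13.2²) = ½√498.02 = 11.16
m_c = ½√(2·9.3² + 2·13.2² - 15.8²) = ½√271.82 = 8.243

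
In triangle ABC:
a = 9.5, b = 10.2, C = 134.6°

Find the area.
Using A = ½ab·sin(C):
A = ½·9.5·10.2·sin(134.6°) = ½·96.9·0.712026 = 34.5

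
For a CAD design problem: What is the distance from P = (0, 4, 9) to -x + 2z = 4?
d = |(-1)(0) + 0(4) + 2(9) - (4)| / √((-1)² + 0² + 2²) = 14/√5 = 6.261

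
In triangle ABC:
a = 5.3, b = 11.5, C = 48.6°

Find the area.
Using A = ½ab·sin(C):
A = ½·5.3·11.5·sin(48.6°) = ½·60.95·0.750111 = 22.86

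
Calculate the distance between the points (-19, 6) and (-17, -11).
Using the distance formula: d = sqrt((x₂-x₁)² + (y₂-y₁)²)
dx = (-17) - (-19) = 2
dy = (-11) - 6 = -17
d = sqrt(2² + (-17)²) = sqrt(4 + 289) = sqrt(293) = 17.12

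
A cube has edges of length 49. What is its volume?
Volume = s³
Volume = 49³
Volume = 117649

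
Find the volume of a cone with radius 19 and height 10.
Volume = (1/3) * pi * r² * h
Volume = (1/3) * pi * 19² * 10
Volume = (1/3) * pi * 361 * 10
Volume = (1/3) * pi * 3610
Volume = 3780.38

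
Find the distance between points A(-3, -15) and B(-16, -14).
Using the distance formula: d = sqrt((x₂-x₁)² + (y₂-y₁)²)
dx = (-16) - (-3) = -13
dy = (-14) - (-15) = 1
d = sqrt((-13)² + 1²) = sqrt(169 + 1) = sqrt(170) = 13.04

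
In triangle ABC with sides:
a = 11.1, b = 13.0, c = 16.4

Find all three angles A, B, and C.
By the law of cosines:
cos(A) = (b² + c² - a²)/(2bc) = 0.738157  →  A = 42.43°
cos(B) = (a² + c² - b²)/(2ac) = 0.612970  →  B = 52.2°
cos(C) = (a² + b² - c²)/(2ab) = 0.080561  →  C = 85.38°
Check: A + B + C = 180.0° ✓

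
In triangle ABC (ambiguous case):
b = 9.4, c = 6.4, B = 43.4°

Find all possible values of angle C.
sin(C)/c = sin(B)/b  →  sin(C) = c·sin(B)/b = 6.4·sin(43.4°)/9.4 = 0.467804
C₁ = arcsin(0.467804) = 27.89°,  C₂ = 180° - C₁ = 152.11°
Check C₂: A = 180° - 43.4° - 152.11° = -15.51° ≤ 0, rejected
C = 27.89° (one solution)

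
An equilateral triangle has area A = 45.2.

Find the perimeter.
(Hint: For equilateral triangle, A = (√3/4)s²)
A = (√3/4)s²  →  s² = 4A/√3 = 4·45.2/√3 = 104.385
s = 10.2169
Perimeter = 3s = 30.65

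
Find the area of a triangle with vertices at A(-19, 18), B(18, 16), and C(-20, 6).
Using the coordinate formula: Area = (1/2)|x₁(y₂-y₃) + x₂(y₃-y₁) + x₃(y₁-y₂)|
Area = (1/2)|(-19)(16-6) + 18(6-18) + (-20)(18-16)|
Area = (1/2)|(-19)*10 + 18*(-12) + (-20)*2|
Area = (1/2)|(-190) + (-216) + (-40)|
Area = (1/2)*446 = 223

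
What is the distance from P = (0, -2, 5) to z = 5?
d = |0(0) + 0(-2) + 1(5) - (5)| / √(0² + 0² + 1²) = 0/√1 = 0.0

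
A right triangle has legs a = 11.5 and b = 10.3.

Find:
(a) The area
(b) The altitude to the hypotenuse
(a) Area = ½ab = ½·11.5·10.3 = 59.225
(b) Hypotenuse c = √(11.5² + 10.3²) = √238.34 = 15.4383
    Area = ½·c·h_c  →  h_c = 2·Area/c = 2·59.225/15.4383 = 7.672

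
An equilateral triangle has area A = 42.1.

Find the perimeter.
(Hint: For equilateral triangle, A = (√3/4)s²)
A = (√3/4)s²  →  s² = 4A/√3 = 4·42.1/√3 = 97.2258
s = 9.86031
Perimeter = 3s = 29.58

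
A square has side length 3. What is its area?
Area = s²
Area = 3²
Area = 9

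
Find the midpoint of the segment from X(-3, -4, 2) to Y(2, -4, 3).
Midpoint = ((-3+2)/2, (-4-4)/2, (2+3)/2) = (-0.5, -4, 2.5)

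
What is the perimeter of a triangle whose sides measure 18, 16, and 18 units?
Perimeter = sum of all sides
Perimeter = 18 + 16 + 18
Perimeter = 52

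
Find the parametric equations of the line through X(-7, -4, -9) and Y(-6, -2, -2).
Direction vector d = Y - X = (1, 2, 7)
x = -7 + t, y = -4 + 2t, z = -9 + 7t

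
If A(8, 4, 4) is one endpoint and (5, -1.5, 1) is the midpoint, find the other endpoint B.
B = (2×5 - 8, 2×(-1.5) - 4, 2×1 - 4) = (2, -7, -2)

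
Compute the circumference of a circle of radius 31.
Circumference = 2 * pi * r
Circumference = 2 * pi * 31
Circumference = 194.78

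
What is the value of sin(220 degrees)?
sin(220 degrees) = -0.6428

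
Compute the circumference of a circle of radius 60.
Circumference = 2 * pi * r
Circumference = 2 * pi * 60
Circumference = 376.99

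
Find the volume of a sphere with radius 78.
Volume = (4/3) * pi * r³
Volume = (4/3) * pi * 78³
Volume = (4/3) * pi * 474552
Volume = 1987798.77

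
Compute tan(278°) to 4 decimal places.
tan(278 degrees) = -7.1154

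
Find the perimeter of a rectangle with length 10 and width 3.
Perimeter = 2 * (length + width)
Perimeter = 2 * (10 + 3)
Perimeter = 2 * 13
Perimeter = 26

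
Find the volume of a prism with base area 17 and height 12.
Volume = base area * height
Volume = 17 * 12
Volume = 204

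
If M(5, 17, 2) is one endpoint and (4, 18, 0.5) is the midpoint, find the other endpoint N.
N = (2×4 - 5, 2×18 - 17, 2×0.5 - 2) = (3, 19, -1)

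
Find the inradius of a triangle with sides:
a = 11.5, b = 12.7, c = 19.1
s = (a+b+c)/2 = (11.5+12.7+19.1)/2 = 21.65
Area = √(s(s-a)(s-b)(s-c)) = √(21.65·10.15·8.95·2.55) = 70.818
r = Area/s = 70.818/21.65 = 3.271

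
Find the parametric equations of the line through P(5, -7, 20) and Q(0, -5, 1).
Direction vector d = Q - P = (-5, 2, -19)
x = 5 - 5t, y = -7 + 2t, z = 20 - 19t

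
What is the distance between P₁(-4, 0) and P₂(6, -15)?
Using the distance formula: d = sqrt((x₂-x₁)² + (y₂-y₁)²)
dx = 6 - (-4) = 10
dy = (-15) - 0 = -15
d = sqrt(10² + (-15)²) = sqrt(100 + 225) = sqrt(325) = 18.03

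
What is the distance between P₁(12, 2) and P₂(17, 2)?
Using the distance formula: d = sqrt((x₂-x₁)² + (y₂-y₁)²)
dx = 17 - 12 = 5
dy = 2 - 2 = 0
d = sqrt(5² + 0²) = sqrt(25 + 0) = sqrt(25) = 5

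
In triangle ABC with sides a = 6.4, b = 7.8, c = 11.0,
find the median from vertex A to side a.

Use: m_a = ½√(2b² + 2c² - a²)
m_a = ½√(2·7.8² + 2·11.0² - 6.4²)
m_a = ½√(121.68 + 242 - 40.96) = ½√322.72 = 8.982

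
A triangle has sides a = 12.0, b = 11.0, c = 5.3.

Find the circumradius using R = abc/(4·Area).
s = (a+b+c)/2 = 14.15
Area = √(s(s-a)(s-b)(s-c)) = √(14.15·2.15·3.15·8.85) = 29.1222
R = abc/(4·Area) = (12.0·11.0·5.3)/(4·29.1222) = 699.6/116.4888 = 6.006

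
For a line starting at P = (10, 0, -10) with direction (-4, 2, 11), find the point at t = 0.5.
P(0.5) = (10 + (-4)(0.5), 0 + 2(0.5), -10 + 11(0.5)) = (8, 1, -4.5)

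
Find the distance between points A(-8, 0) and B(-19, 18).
Using the distance formula: d = sqrt((x₂-x₁)² + (y₂-y₁)²)
dx = (-19) - (-8) = -11
dy = 18 - 0 = 18
d = sqrt((-11)² + 18²) = sqrt(121 + 324) = sqrt(445) = 21.10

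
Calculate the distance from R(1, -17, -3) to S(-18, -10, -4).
d = √[(-19)² + (7)² + (-1)²] = √411 = 20.27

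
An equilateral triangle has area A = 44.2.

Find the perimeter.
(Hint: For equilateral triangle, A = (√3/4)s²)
A = (√3/4)s²  →  s² = 4A/√3 = 4·44.2/√3 = 102.076
s = 10.1032
Perimeter = 3s = 30.31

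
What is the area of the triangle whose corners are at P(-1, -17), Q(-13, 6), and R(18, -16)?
Using the coordinate formula: Area = (1/2)|x₁(y₂-y₃) + x₂(y₃-y₁) + x₃(y₁-y₂)|
Area = (1/2)|(-1)(6-(-16)) + (-13)((-16)-(-17)) + 18((-17)-6)|
Area = (1/2)|(-1)*22 + (-13)*1 + 18*(-23)|
Area = (1/2)|(-22) + (-13) + (-414)|
Area = (1/2)*449 = 224.50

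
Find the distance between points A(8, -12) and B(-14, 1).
Using the distance formula: d = sqrt((x₂-x₁)² + (y₂-y₁)²)
dx = (-14) - 8 = -22
dy = 1 - (-12) = 13
d = sqrt((-22)² + 13²) = sqrt(484 + 169) = sqrt(653) = 25.55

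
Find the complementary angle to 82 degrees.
Complementary angles sum to 90 degrees.
Other angle = 90 - 82
Other angle = 8 degrees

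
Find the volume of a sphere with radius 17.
Volume = (4/3) * pi * r³
Volume = (4/3) * pi * 17³
Volume = (4/3) * pi * 4913
Volume = 20579.53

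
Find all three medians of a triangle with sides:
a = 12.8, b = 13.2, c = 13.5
Using m_x = ½√(2y² + 2z² - x²):
m_a = ½√(2·13.2² + 2·13.5² - 12.8²) = ½√549.14 = 11.72
m_b = ½√(2·12.8² + 2·13.5² - 13.2²) = ½√517.94 = 11.38
m_c = ½√(2·12.8² + 2·13.2² - 13.5²) = ½√493.91 = 11.11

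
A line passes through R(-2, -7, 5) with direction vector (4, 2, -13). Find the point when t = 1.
P(1) = (-2 + 4(1), -7 + 2(1), 5 + (-13)(1)) = (2, -5, -8)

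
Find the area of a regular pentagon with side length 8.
For a regular 5-gon with side length s = 8:
Apothem a = s / (2*tan(pi/5)) = 8 / (2*tan(pi/5)) ≈ 5.5055
Perimeter P = 5 * 8 = 40
Area = (1/2) * P * a = (1/2) * 40 * 5.5055 = 110.11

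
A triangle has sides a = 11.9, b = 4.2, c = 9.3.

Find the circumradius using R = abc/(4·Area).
s = (a+b+c)/2 = 12.7
Area = √(s(s-a)(s-b)(s-c)) = √(12.7·0.8·8.5·3.4) = 17.1355
R = abc/(4·Area) = (11.9·4.2·9.3)/(4·17.1355) = 464.814/68.542 = 6.781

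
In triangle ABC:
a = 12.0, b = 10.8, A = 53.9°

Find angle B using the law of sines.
sin(B)/b = sin(A)/a
sin(B) = b·sin(A)/a = 10.8·sin(53.9°)/12.0 = 0.727191
B = arcsin(0.727191) = 46.65°  (b ≤ a, so B ≤ A and the acute solution is unique)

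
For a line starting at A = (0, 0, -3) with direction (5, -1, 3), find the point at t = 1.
P(1) = (0 + 5(1), 0 + (-1)(1), -3 + 3(1)) = (5, -1, 0)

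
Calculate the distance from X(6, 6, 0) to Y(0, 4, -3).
d = √[(-6)² + (-2)² + (-3)²] = √49 = 7.0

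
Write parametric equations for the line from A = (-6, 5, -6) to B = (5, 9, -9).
Direction vector d = B - A = (11, 4, -3)
x = -6 + 11t, y = 5 + 4t, z = -6 - 3t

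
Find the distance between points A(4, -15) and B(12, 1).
Using the distance formula: d = sqrt((x₂-x₁)² + (y₂-y₁)²)
dx = 12 - 4 = 8
dy = 1 - (-15) = 16
d = sqrt(8² + 16²) = sqrt(64 + 256) = sqrt(320) = 17.89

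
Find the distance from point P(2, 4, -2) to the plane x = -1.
d = |1(2) + 0(4) + 0(-2) - (-1)| / √(1² + 0² + 0²) = 3/√1 = 3.0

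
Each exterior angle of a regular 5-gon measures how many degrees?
Exterior angle of a regular n-gon = 360/n
Exterior angle = 360/5
Exterior angle = 72 degrees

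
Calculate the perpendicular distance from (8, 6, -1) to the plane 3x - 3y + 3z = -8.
d = |3(8) + (-3)(6) + 3(-1) - (-8)| / √(3² + (-3)² + 3²) = 11/√27 = 2.117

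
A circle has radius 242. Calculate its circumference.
Circumference = 2 * pi * r
Circumference = 2 * pi * 242
Circumference = 1520.53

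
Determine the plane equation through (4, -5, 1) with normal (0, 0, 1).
d = n·P = (0)(4) + (0)(-5) + (1)(1) = 1
Plane: z = 1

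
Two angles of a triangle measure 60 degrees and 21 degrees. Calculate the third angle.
Sum of angles in a triangle = 180 degrees
Third angle = 180 - 60 - 21
Third angle = 99 degrees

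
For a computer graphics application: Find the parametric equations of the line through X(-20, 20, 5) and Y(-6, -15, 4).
Direction vector d = Y - X = (14, -35, -1)
x = -20 + 14t, y = 20 - 35t, z = 5 - t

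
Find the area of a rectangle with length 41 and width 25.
Area = length * width
Area = 41 * 25
Area = 1025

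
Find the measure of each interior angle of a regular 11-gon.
Interior angle of a regular n-gon = (n-2)*180/n
Interior angle = (11-2)*180/11
Interior angle = 9*180/11
Interior angle = 1620/11
Interior angle = 147.27 degrees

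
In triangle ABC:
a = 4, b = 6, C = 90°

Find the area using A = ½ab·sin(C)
A = ½·4·6·sin(90°) = ½·24·1.000000 = 12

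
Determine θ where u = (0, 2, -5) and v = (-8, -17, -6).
u·v = -4, |u|² = 29, |v|² = 389
cos θ = -4/√11281 ≈ -0.03766
θ ≈ 92.16°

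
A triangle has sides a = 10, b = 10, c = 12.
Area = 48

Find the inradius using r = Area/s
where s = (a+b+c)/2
s = (10+10+12)/2 = 16
r = Area/s = 48/16 = 3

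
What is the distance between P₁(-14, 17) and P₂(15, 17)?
Using the distance formula: d = sqrt((x₂-x₁)² + (y₂-y₁)²)
dx = 15 - (-14) = 29
dy = 17 - 17 = 0
d = sqrt(29² + 0²) = sqrt(841 + 0) = sqrt(841) = 29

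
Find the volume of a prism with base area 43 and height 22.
Volume = base area * height
Volume = 43 * 22
Volume = 946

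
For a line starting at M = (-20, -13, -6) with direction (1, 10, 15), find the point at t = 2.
P(2) = (-20 + 1(2), -13 + 10(2), -6 + 15(2)) = (-18, 7, 24)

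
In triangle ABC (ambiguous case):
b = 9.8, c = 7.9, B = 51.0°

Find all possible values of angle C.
sin(C)/c = sin(B)/b  →  sin(C) = c·sin(B)/b = 7.9·sin(51.0°)/9.8 = 0.626475
C₁ = arcsin(0.626475) = 38.79°,  C₂ = 180° - C₁ = 141.21°
Check C₂: A = 180° - 51.0° - 141.21° = -12.21° ≤ 0, rejected
C = 38.79° (one solution)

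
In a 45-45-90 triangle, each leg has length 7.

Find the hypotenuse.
Hypotenuse = 7√2 = 9.899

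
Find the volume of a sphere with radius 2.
Volume = (4/3) * pi * r³
Volume = (4/3) * pi * 2³
Volume = (4/3) * pi * 8
Volume = 33.51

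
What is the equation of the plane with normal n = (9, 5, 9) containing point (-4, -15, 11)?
d = n·P = (9)(-4) + (5)(-15) + (9)(11) = -12
Plane: 9x + 5y + 9z = -12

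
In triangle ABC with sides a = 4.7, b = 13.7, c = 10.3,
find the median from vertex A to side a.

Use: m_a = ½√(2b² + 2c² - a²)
m_a = ½√(2·13.7² + 2·10.3² - 4.7²)
m_a = ½√(375.38 + 212.18 - 22.09) = ½√565.47 = 11.89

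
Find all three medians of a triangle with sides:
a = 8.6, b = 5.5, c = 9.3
Using m_x = ½√(2y² + 2z² - x²):
m_a = ½√(2·5.5² + 2·9.3² - 8.6²) = ½√159.52 = 6.315
m_b = ½√(2·8.6² + 2·9.3² - 5.5²) = ½√290.65 = 8.524
m_c = ½√(2·8.6² + 2·5.5² - 9.3²) = ½√121.93 = 5.521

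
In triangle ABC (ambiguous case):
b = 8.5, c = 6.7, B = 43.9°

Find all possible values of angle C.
sin(C)/c = sin(B)/b  →  sin(C) = c·sin(B)/b = 6.7·sin(43.9°)/8.5 = 0.546564
C₁ = arcsin(0.546564) = 33.13°,  C₂ = 180° - C₁ = 146.87°
Check C₂: A = 180° - 43.9° - 146.87° = -10.77° ≤ 0, rejected
C = 33.13° (one solution)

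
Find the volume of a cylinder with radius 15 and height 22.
Volume = pi * r² * h
Volume = pi * 15² * 22
Volume = pi * 225 * 22
Volume = pi * 4950
Volume = 15550.88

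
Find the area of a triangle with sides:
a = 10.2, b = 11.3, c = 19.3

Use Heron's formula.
s = (a+b+c)/2 = (10.2+11.3+19.3)/2 = 20.4
A = √(s(s-a)(s-b)(s-c)) = √(20.4·10.2·9.1·1.1)
A = √2082.88 = 45.64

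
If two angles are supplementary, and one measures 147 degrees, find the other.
Supplementary angles sum to 180 degrees.
Other angle = 180 - 147
Other angle = 33 degrees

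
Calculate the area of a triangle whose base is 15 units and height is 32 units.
Area = (1/2) * base * height
Area = (1/2) * 15 * 32
Area = 240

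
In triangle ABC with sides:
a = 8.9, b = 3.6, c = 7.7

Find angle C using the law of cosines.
cos(C) = (a² + b² - c²)/(2ab)
cos(C) = (8.9² + 3.6² - 7.7²)/(2·8.9·3.6) = 32.88/64.08 = 0.513109
C = arccos(0.513109) = 59.13°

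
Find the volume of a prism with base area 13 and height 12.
Volume = base area * height
Volume = 13 * 12
Volume = 156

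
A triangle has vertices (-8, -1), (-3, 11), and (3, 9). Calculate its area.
Using the coordinate formula: Area = (1/2)|x₁(y₂-y₃) + x₂(y₃-y₁) + x₃(y₁-y₂)|
Area = (1/2)|(-8)(11-9) + (-3)(9-(-1)) + 3((-1)-11)|
Area = (1/2)|(-8)*2 + (-3)*10 + 3*(-12)|
Area = (1/2)|(-16) + (-30) + (-36)|
Area = (1/2)*82 = 41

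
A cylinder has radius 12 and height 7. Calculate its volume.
Volume = pi * r² * h
Volume = pi * 12² * 7
Volume = pi * 144 * 7
Volume = pi * 1008
Volume = 3166.73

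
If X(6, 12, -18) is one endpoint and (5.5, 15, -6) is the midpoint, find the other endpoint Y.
Y = (2×5.5 - 6, 2×15 - 12, 2×(-6) - (-18)) = (5, 18, 6)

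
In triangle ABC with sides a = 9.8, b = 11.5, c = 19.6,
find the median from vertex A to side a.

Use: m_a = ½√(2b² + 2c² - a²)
m_a = ½√(2·11.5² + 2·19.6² - 9.8²)
m_a = ½√(264.5 + 768.32 - 96.04) = ½√936.78 = 15.3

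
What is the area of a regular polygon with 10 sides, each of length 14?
For a regular 10-gon with side length s = 14:
Apothem a = s / (2*tan(pi/10)) = 14 / (2*tan(pi/10)) ≈ 21.54378
Perimeter P = 10 * 14 = 140
Area = (1/2) * P * a = (1/2) * 140 * 21.54378 = 1508.06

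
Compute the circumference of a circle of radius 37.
Circumference = 2 * pi * r
Circumference = 2 * pi * 37
Circumference = 232.48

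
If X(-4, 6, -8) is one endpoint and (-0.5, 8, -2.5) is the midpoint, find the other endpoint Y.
Y = (2×(-0.5) - (-4), 2×8 - 6, 2×(-2.5) - (-8)) = (3, 10, 3)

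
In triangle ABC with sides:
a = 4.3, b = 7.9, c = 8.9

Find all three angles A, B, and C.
By the law of cosines:
cos(A) = (b² + c² - a²)/(2bc) = 0.875622  →  A = 28.88°
cos(B) = (a² + c² - b²)/(2ac) = 0.461066  →  B = 62.54°
cos(C) = (a² + b² - c²)/(2ab) = 0.024875  →  C = 88.57°
Check: A + B + C = 180.0° ✓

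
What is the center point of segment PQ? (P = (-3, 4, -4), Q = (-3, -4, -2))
Midpoint = ((-3-3)/2, (4-4)/2, (-4-2)/2) = (-3, 0, -3)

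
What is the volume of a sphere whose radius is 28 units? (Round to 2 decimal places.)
Volume = (4/3) * pi * r³
Volume = (4/3) * pi * 28³
Volume = (4/3) * pi * 21952
Volume = 91952.32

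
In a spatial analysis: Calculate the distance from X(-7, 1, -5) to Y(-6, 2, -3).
d = √[(1)² + (1)² + (2)²] = √6 = 2.449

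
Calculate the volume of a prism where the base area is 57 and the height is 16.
Volume = base area * height
Volume = 57 * 16
Volume = 912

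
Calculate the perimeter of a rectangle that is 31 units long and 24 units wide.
Perimeter = 2 * (length + width)
Perimeter = 2 * (31 + 24)
Perimeter = 2 * 55
Perimeter = 110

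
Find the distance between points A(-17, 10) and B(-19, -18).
Using the distance formula: d = sqrt((x₂-x₁)² + (y₂-y₁)²)
dx = (-19) - (-17) = -2
dy = (-18) - 10 = -28
d = sqrt((-2)² + (-28)²) = sqrt(4 + 784) = sqrt(788) = 28.07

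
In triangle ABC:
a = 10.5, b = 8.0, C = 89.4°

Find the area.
Using A = ½ab·sin(C):
A = ½·10.5·8.0·sin(89.4°) = ½·84·0.999945 = 42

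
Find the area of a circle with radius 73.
Area = pi * r²
Area = pi * 73²
Area = pi * 5329
Area = 16741.55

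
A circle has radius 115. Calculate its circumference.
Circumference = 2 * pi * r
Circumference = 2 * pi * 115
Circumference = 722.57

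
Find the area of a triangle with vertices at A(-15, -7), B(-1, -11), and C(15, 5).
Using the coordinate formula: Area = (1/2)|x₁(y₂-y₃) + x₂(y₃-y₁) + x₃(y₁-y₂)|
Area = (1/2)|(-15)((-11)-5) + (-1)(5-(-7)) + 15((-7)-(-11))|
Area = (1/2)|(-15)*(-16) + (-1)*12 + 15*4|
Area = (1/2)|240 + (-12) + 60|
Area = (1/2)*288 = 144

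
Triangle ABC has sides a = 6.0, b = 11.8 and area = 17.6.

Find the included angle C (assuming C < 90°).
Area = ½ab·sin(C)  →  sin(C) = 2·Area/(ab)
sin(C) = 2·17.6/(6.0·11.8) = 0.497175
C = arcsin(0.497175) = 29.81°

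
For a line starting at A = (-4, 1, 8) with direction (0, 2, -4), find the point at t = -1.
P(-1) = (-4 + 0(-1), 1 + 2(-1), 8 + (-4)(-1)) = (-4, -1, 12)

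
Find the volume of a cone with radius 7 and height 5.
Volume = (1/3) * pi * r² * h
Volume = (1/3) * pi * 7² * 5
Volume = (1/3) * pi * 49 * 5
Volume = (1/3) * pi * 245
Volume = 256.56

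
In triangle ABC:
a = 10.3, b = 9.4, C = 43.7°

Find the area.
Using A = ½ab·sin(C):
A = ½·10.3·9.4·sin(43.7°) = ½·96.82·0.690882 = 33.45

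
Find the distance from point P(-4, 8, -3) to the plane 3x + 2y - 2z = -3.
d = |3(-4) + 2(8) + (-2)(-3) - (-3)| / √(3² + 2² + (-2)²) = 13/√17 = 3.153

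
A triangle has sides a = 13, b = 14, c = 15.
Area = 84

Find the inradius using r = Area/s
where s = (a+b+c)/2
s = (13+14+15)/2 = 21
r = Area/s = 84/21 = 4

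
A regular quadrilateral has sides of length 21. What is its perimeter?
Perimeter = number of sides * side length
Perimeter = 4 * 21
Perimeter = 84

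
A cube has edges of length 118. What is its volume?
Volume = s³
Volume = 118³
Volume = 1643032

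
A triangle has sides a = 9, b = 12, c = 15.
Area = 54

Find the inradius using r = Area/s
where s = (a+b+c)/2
s = (9+12+15)/2 = 18
r = Area/s = 54/18 = 3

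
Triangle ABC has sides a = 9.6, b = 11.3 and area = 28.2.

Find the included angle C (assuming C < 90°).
Area = ½ab·sin(C)  →  sin(C) = 2·Area/(ab)
sin(C) = 2·28.2/(9.6·11.3) = 0.519912
C = arcsin(0.519912) = 31.33°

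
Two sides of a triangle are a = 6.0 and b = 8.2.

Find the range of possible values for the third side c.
By the triangle inequality: |a - b| < c < a + b
|6.0 - 8.2| < c < 6.0 + 8.2
2.2 < c < 14.2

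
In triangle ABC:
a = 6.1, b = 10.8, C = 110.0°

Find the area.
Using A = ½ab·sin(C):
A = ½·6.1·10.8·sin(110.0°) = ½·65.88·0.939693 = 30.95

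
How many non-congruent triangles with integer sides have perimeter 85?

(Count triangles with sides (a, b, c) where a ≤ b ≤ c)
With a ≤ b ≤ c and a + b + c = 85, the triangle inequality a + b > c gives c < 85/2, so c ≤ 42.
Iterate a from 1 to ⌊p/3⌋ = 28; for each a, b ranges from a to ⌊(p−a)/2⌋ with c = p − a − b, keeping only c ≥ b.
Triples: (1, 42, 42), (2, 41, 42), (3, 40, 42), …
Count = 161 triangles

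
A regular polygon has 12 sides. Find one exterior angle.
Exterior angle of a regular n-gon = 360/n
Exterior angle = 360/12
Exterior angle = 30 degrees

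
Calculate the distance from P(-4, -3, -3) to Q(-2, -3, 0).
d = √[(2)² + (0)² + (3)²] = √13 = 3.606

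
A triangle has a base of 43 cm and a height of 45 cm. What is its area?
Area = (1/2) * base * height
Area = (1/2) * 43 * 45
Area = 967.50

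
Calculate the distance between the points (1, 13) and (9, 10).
Using the distance formula: d = sqrt((x₂-x₁)² + (y₂-y₁)²)
dx = 9 - 1 = 8
dy = 10 - 13 = -3
d = sqrt(8² + (-3)²) = sqrt(64 + 9) = sqrt(73) = 8.54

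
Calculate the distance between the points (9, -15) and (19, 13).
Using the distance formula: d = sqrt((x₂-x₁)² + (y₂-y₁)²)
dx = 19 - 9 = 10
dy = 13 - (-15) = 28
d = sqrt(10² + 28²) = sqrt(100 + 784) = sqrt(884) = 29.73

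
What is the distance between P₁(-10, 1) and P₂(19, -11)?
Using the distance formula: d = sqrt((x₂-x₁)² + (y₂-y₁)²)
dx = 19 - (-10) = 29
dy = (-11) - 1 = -12
d = sqrt(29² + (-12)²) = sqrt(841 + 144) = sqrt(985) = 31.38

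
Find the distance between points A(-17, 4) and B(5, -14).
Using the distance formula: d = sqrt((x₂-x₁)² + (y₂-y₁)²)
dx = 5 - (-17) = 22
dy = (-14) - 4 = -18
d = sqrt(22² + (-18)²) = sqrt(484 + 324) = sqrt(808) = 28.43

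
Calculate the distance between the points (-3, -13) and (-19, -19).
Using the distance formula: d = sqrt((x₂-x₁)² + (y₂-y₁)²)
dx = (-19) - (-3) = -16
dy = (-19) - (-13) = -6
d = sqrt((-16)² + (-6)²) = sqrt(256 + 36) = sqrt(292) = 17.09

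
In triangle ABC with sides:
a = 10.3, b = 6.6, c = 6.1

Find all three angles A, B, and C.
By the law of cosines:
cos(A) = (b² + c² - a²)/(2bc) = -0.314456  →  A = 108.3°
cos(B) = (a² + c² - b²)/(2ac) = 0.793729  →  B = 37.46°
cos(C) = (a² + b² - c²)/(2ab) = 0.827008  →  C = 34.21°
Check: A + B + C = 180.0° ✓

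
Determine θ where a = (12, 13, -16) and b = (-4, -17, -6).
a·b = -173, |a|² = 569, |b|² = 341
cos θ = -173/√194029 ≈ -0.3927
θ ≈ 113.1°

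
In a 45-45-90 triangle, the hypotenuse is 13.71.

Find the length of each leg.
In a 45-45-90 triangle, hypotenuse = leg·√2  →  leg = hypotenuse/√2
leg = 13.71/√2 = 9.694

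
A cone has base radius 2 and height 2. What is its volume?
Volume = (1/3) * pi * r² * h
Volume = (1/3) * pi * 2² * 2
Volume = (1/3) * pi * 4 * 2
Volume = (1/3) * pi * 8
Volume = 8.38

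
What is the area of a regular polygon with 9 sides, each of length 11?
For a regular 9-gon with side length s = 11:
Apothem a = s / (2*tan(pi/9)) = 11 / (2*tan(pi/9)) ≈ 15.1111
Perimeter P = 9 * 11 = 99
Area = (1/2) * P * a = (1/2) * 99 * 15.1111 = 748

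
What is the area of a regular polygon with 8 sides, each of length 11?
For a regular 8-gon with side length s = 11:
Apothem a = s / (2*tan(pi/8)) = 11 / (2*tan(pi/8)) ≈ 13.2782
Perimeter P = 8 * 11 = 88
Area = (1/2) * P * a = (1/2) * 88 * 13.2782 = 584.24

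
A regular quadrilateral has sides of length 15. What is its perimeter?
Perimeter = number of sides * side length
Perimeter = 4 * 15
Perimeter = 60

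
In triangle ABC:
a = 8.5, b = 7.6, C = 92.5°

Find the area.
Using A = ½ab·sin(C):
A = ½·8.5·7.6·sin(92.5°) = ½·64.6·0.999048 = 32.27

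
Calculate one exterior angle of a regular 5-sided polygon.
Exterior angle of a regular n-gon = 360/n
Exterior angle = 360/5
Exterior angle = 72 degrees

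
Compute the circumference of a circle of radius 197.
Circumference = 2 * pi * r
Circumference = 2 * pi * 197
Circumference = 1237.79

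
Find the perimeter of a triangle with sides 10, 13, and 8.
Perimeter = sum of all sides
Perimeter = 10 + 13 + 8
Perimeter = 31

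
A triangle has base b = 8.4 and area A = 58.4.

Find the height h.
A = ½bh  →  h = 2A/b
h = 2·58.4/8.4 = 13.9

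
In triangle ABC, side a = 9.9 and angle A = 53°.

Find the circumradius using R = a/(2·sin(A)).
R = a/(2·sin(A)) = 9.9/(2·sin(53°))
R = 9.9/(2·0.798636) = 9.9/1.597271 = 6.198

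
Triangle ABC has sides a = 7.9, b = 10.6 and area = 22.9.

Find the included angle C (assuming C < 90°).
Area = ½ab·sin(C)  →  sin(C) = 2·Area/(ab)
sin(C) = 2·22.9/(7.9·10.6) = 0.546931
C = arcsin(0.546931) = 33.16°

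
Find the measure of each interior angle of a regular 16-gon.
Interior angle of a regular n-gon = (n-2)*180/n
Interior angle = (16-2)*180/16
Interior angle = 14*180/16
Interior angle = 2520/16
Interior angle = 157.50 degrees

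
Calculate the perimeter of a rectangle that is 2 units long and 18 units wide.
Perimeter = 2 * (length + width)
Perimeter = 2 * (2 + 18)
Perimeter = 2 * 20
Perimeter = 40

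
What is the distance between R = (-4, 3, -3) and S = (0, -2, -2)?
d = √[(4)² + (-5)² + (1)²] = √42 = 6.481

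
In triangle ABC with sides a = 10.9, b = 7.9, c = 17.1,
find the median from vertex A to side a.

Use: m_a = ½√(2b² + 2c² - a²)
m_a = ½√(2·7.9² + 2·17.1² - 10.9²)
m_a = ½√(124.82 + 584.82 - 118.81) = ½√590.83 = 12.15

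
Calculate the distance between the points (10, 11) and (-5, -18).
Using the distance formula: d = sqrt((x₂-x₁)² + (y₂-y₁)²)
dx = (-5) - 10 = -15
dy = (-18) - 11 = -29
d = sqrt((-15)² + (-29)²) = sqrt(225 + 841) = sqrt(1066) = 32.65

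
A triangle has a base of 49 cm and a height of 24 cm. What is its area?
Area = (1/2) * base * height
Area = (1/2) * 49 * 24
Area = 588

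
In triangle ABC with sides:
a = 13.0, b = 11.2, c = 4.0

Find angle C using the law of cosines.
cos(C) = (a² + b² - c²)/(2ab)
cos(C) = (13.0² + 11.2² - 4.0²)/(2·13.0·11.2) = 278.44/291.2 = 0.956181
C = arccos(0.956181) = 17.02°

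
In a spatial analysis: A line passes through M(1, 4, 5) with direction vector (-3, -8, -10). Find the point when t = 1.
P(1) = (1 + (-3)(1), 4 + (-8)(1), 5 + (-10)(1)) = (-2, -4, -5)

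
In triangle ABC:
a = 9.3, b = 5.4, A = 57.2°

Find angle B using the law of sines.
sin(B)/b = sin(A)/a
sin(B) = b·sin(A)/a = 5.4·sin(57.2°)/9.3 = 0.488071
B = arcsin(0.488071) = 29.21°  (b ≤ a, so B ≤ A and the acute solution is unique)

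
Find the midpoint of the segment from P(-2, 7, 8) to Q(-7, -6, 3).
Midpoint = ((-2-7)/2, (7-6)/2, (8+3)/2) = (-4.5, 0.5, 5.5)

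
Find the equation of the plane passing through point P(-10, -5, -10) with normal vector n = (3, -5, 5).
d = n·P = (3)(-10) + (-5)(-5) + (5)(-10) = -55
Plane: 3x - 5y + 5z = -55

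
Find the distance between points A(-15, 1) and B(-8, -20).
Using the distance formula: d = sqrt((x₂-x₁)² + (y₂-y₁)²)
dx = (-8) - (-15) = 7
dy = (-20) - 1 = -21
d = sqrt(7² + (-21)²) = sqrt(49 + 441) = sqrt(490) = 22.14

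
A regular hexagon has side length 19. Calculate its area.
For a regular 6-gon with side length s = 19:
Apothem a = s / (2*tan(pi/6)) = 19 / (2*tan(pi/6)) ≈ 16.4545
Perimeter P = 6 * 19 = 114
Area = (1/2) * P * a = (1/2) * 114 * 16.4545 = 937.91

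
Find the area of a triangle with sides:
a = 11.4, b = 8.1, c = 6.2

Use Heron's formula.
s = (a+b+c)/2 = (11.4+8.1+6.2)/2 = 12.85
A = √(s(s-a)(s-b)(s-c)) = √(12.85·1.45·4.75·6.65)
A = √588.554 = 24.26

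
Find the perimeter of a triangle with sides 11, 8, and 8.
Perimeter = sum of all sides
Perimeter = 11 + 8 + 8
Perimeter = 27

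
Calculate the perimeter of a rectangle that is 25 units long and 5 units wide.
Perimeter = 2 * (length + width)
Perimeter = 2 * (25 + 5)
Perimeter = 2 * 30
Perimeter = 60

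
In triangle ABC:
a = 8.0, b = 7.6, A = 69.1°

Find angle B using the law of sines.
sin(B)/b = sin(A)/a
sin(B) = b·sin(A)/a = 7.6·sin(69.1°)/8.0 = 0.887494
B = arcsin(0.887494) = 62.56°  (b ≤ a, so B ≤ A and the acute solution is unique)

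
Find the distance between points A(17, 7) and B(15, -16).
Using the distance formula: d = sqrt((x₂-x₁)² + (y₂-y₁)²)
dx = 15 - 17 = -2
dy = (-16) - 7 = -23
d = sqrt((-2)² + (-23)²) = sqrt(4 + 529) = sqrt(533) = 23.09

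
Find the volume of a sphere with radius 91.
Volume = (4/3) * pi * r³
Volume = (4/3) * pi * 91³
Volume = (4/3) * pi * 753571
Volume = 3156550.82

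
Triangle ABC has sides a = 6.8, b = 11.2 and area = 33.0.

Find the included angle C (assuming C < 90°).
Area = ½ab·sin(C)  →  sin(C) = 2·Area/(ab)
sin(C) = 2·33.0/(6.8·11.2) = 0.866597
C = arcsin(0.866597) = 60.07°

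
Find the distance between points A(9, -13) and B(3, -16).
Using the distance formula: d = sqrt((x₂-x₁)² + (y₂-y₁)²)
dx = 3 - 9 = -6
dy = (-16) - (-13) = -3
d = sqrt((-6)² + (-3)²) = sqrt(36 + 9) = sqrt(45) = 6.71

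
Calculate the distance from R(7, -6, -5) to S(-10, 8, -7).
d = √[(-17)² + (14)² + (-2)²] = √489 = 22.11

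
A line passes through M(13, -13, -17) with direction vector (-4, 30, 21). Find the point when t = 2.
P(2) = (13 + (-4)(2), -13 + 30(2), -17 + 21(2)) = (5, 47, 25)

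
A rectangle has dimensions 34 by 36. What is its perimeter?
Perimeter = 2 * (length + width)
Perimeter = 2 * (34 + 36)
Perimeter = 2 * 70
Perimeter = 140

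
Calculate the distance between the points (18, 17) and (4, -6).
Using the distance formula: d = sqrt((x₂-x₁)² + (y₂-y₁)²)
dx = 4 - 18 = -14
dy = (-6) - 17 = -23
d = sqrt((-14)² + (-23)²) = sqrt(196 + 529) = sqrt(725) = 26.93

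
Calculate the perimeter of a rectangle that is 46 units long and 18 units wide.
Perimeter = 2 * (length + width)
Perimeter = 2 * (46 + 18)
Perimeter = 2 * 64
Perimeter = 128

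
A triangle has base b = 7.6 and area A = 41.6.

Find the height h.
A = ½bh  →  h = 2A/b
h = 2·41.6/7.6 = 10.95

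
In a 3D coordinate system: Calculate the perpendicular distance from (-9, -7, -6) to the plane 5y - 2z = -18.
d = |0(-9) + 5(-7) + (-2)(-6) - (-18)| / √(0² + 5² + (-2)²) = 5/√29 = 0.9285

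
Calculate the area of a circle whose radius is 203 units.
Area = pi * r²
Area = pi * 203²
Area = pi * 41209
Area = 129461.89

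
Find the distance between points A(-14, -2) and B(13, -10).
Using the distance formula: d = sqrt((x₂-x₁)² + (y₂-y₁)²)
dx = 13 - (-14) = 27
dy = (-10) - (-2) = -8
d = sqrt(27² + (-8)²) = sqrt(729 + 64) = sqrt(793) = 28.16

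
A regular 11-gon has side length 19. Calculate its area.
For a regular 11-gon with side length s = 19:
Apothem a = s / (2*tan(pi/11)) = 19 / (2*tan(pi/11)) ≈ 32.35403
Perimeter P = 11 * 19 = 209
Area = (1/2) * P * a = (1/2) * 209 * 32.35403 = 3381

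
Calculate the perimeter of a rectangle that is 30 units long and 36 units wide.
Perimeter = 2 * (length + width)
Perimeter = 2 * (30 + 36)
Perimeter = 2 * 66
Perimeter = 132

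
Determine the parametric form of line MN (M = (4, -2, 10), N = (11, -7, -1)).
Direction vector d = N - M = (7, -5, -11)
x = 4 + 7t, y = -2 - 5t, z = 10 - 11t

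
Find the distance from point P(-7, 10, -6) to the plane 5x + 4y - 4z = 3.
d = |5(-7) + 4(10) + (-4)(-6) - (3)| / √(5² + 4² + (-4)²) = 26/√57 = 3.444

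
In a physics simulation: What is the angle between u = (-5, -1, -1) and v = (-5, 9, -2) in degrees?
u·v = 18, |u|² = 27, |v|² = 110
cos θ = 18/√2970 ≈ 0.3303
θ ≈ 70.71°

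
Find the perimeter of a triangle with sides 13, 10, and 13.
Perimeter = sum of all sides
Perimeter = 13 + 10 + 13
Perimeter = 36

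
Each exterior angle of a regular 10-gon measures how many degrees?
Exterior angle of a regular n-gon = 360/n
Exterior angle = 360/10
Exterior angle = 36 degrees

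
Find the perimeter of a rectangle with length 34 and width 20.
Perimeter = 2 * (length + width)
Perimeter = 2 * (34 + 20)
Perimeter = 2 * 54
Perimeter = 108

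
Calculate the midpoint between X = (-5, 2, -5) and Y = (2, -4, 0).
Midpoint = ((-5+2)/2, (2-4)/2, (-5+0)/2) = (-1.5, -1, -2.5)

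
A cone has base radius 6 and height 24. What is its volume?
Volume = (1/3) * pi * r² * h
Volume = (1/3) * pi * 6² * 24
Volume = (1/3) * pi * 36 * 24
Volume = (1/3) * pi * 864
Volume = 904.78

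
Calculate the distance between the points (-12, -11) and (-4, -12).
Using the distance formula: d = sqrt((x₂-x₁)² + (y₂-y₁)²)
dx = (-4) - (-12) = 8
dy = (-12) - (-11) = -1
d = sqrt(8² + (-1)²) = sqrt(64 + 1) = sqrt(65) = 8.06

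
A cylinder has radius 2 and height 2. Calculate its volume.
Volume = pi * r² * h
Volume = pi * 2² * 2
Volume = pi * 4 * 2
Volume = pi * 8
Volume = 25.13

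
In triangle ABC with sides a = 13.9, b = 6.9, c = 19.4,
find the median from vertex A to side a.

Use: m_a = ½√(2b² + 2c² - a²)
m_a = ½√(2·6.9² + 2·19.4² - 13.9²)
m_a = ½√(95.22 + 752.72 - 193.21) = ½√654.73 = 12.79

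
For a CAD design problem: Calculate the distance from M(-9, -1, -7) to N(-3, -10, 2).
d = √[(6)² + (-9)² + (9)²] = √198 = 14.07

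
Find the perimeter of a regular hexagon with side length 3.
Perimeter = number of sides * side length
Perimeter = 6 * 3
Perimeter = 18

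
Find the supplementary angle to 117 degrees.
Supplementary angles sum to 180 degrees.
Other angle = 180 - 117
Other angle = 63 degrees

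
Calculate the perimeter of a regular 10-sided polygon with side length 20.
Perimeter = number of sides * side length
Perimeter = 10 * 20
Perimeter = 200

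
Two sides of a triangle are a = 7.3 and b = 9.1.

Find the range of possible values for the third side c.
By the triangle inequality: |a - b| < c < a + b
|7.3 - 9.1| < c < 7.3 + 9.1
1.8 < c < 16.4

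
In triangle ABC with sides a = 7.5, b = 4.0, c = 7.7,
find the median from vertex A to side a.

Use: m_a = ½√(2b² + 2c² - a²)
m_a = ½√(2·4.0² + 2·7.7² - 7.5²)
m_a = ½√(32 + 118.58 - 56.25) = ½√94.33 = 4.856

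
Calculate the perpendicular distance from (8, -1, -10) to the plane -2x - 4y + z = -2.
d = |(-2)(8) + (-4)(-1) + 1(-10) - (-2)| / √((-2)² + (-4)² + 1²) = 20/√21 = 4.364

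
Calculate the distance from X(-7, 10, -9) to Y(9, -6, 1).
d = √[(16)² + (-16)² + (10)²] = √612 = 24.74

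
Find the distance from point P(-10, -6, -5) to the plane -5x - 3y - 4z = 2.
d = |(-5)(-10) + (-3)(-6) + (-4)(-5) - (2)| / √((-5)² + (-3)² + (-4)²) = 86/√50 = 12.16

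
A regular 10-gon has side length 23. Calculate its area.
For a regular 10-gon with side length s = 23:
Apothem a = s / (2*tan(pi/10)) = 23 / (2*tan(pi/10)) ≈ 35.3934
Perimeter P = 10 * 23 = 230
Area = (1/2) * P * a = (1/2) * 230 * 35.3934 = 4070.24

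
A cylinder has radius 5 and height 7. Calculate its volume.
Volume = pi * r² * h
Volume = pi * 5² * 7
Volume = pi * 25 * 7
Volume = pi * 175
Volume = 549.78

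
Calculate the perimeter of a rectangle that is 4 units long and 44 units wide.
Perimeter = 2 * (length + width)
Perimeter = 2 * (4 + 44)
Perimeter = 2 * 48
Perimeter = 96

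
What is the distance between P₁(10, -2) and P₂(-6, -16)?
Using the distance formula: d = sqrt((x₂-x₁)² + (y₂-y₁)²)
dx = (-6) - 10 = -16
dy = (-16) - (-2) = -14
d = sqrt((-16)² + (-14)²) = sqrt(256 + 196) = sqrt(452) = 21.26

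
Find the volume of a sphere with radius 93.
Volume = (4/3) * pi * r³
Volume = (4/3) * pi * 93³
Volume = (4/3) * pi * 804357
Volume = 3369282.72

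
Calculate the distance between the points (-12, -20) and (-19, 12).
Using the distance formula: d = sqrt((x₂-x₁)² + (y₂-y₁)²)
dx = (-19) - (-12) = -7
dy = 12 - (-20) = 32
d = sqrt((-7)² + 32²) = sqrt(49 + 1024) = sqrt(1073) = 32.76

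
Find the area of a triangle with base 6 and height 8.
Area = (1/2) * base * height
Area = (1/2) * 6 * 8
Area = 24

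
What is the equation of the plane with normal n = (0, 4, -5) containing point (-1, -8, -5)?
d = n·P = (0)(-1) + (4)(-8) + (-5)(-5) = -7
Plane: 4y - 5z = -7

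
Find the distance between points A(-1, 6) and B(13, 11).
Using the distance formula: d = sqrt((x₂-x₁)² + (y₂-y₁)²)
dx = 13 - (-1) = 14
dy = 11 - 6 = 5
d = sqrt(14² + 5²) = sqrt(196 + 25) = sqrt(221) = 14.87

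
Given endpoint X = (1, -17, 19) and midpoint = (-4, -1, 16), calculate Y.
Y = (2×(-4) - 1, 2×(-1) - (-17), 2×16 - 19) = (-9, 15, 13)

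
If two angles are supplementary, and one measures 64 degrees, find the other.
Supplementary angles sum to 180 degrees.
Other angle = 180 - 64
Other angle = 116 degrees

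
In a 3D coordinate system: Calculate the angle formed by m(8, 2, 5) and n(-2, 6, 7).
m·n = 31, |m|² = 93, |n|² = 89
cos θ = 31/√8277 ≈ 0.3407
θ ≈ 70.08°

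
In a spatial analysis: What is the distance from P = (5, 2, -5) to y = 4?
d = |0(5) + 1(2) + 0(-5) - (4)| / √(0² + 1² + 0²) = 2/√1 = 2.0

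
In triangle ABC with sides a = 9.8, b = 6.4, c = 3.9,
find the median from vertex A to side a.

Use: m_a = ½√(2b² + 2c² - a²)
m_a = ½√(2·6.4² + 2·3.9² - 9.8²)
m_a = ½√(81.92 + 30.42 - 96.04) = ½√16.3 = 2.019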